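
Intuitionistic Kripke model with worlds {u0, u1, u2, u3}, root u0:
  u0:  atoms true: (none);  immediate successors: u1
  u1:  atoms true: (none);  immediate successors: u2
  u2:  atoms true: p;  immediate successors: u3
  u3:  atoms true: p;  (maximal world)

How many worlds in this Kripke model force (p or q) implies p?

u0: forces it.
u1: forces it.
u2: forces it.
u3: forces it.
Worlds forcing the formula: {u0, u1, u2, u3}.

4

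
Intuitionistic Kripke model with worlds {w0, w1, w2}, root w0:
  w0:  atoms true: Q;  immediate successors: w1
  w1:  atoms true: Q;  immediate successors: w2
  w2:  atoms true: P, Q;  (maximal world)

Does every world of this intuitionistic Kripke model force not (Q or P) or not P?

Not every world: w0 does not force not (Q or P) or not P.
w0 does not force not (Q or P) or not P: neither disjunct is forced at w0.
w0 does not force not (Q or P) since w0 is accessible from w0 and w0 forces Q or P.
w0 forces Q or P via the disjunct Q.

No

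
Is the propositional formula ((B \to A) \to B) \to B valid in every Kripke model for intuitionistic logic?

No

This is Peirce's law, which is not intuitionistically valid.
A Kripke countermodel: worlds 0, 1; order generated by 0 \le 1; atoms true at each world — 0:{}; 1:{B}.
0 \nVdash ((B \to A) \to B) \to B: already at 0 itself, 0 \Vdash (B \to A) \to B but 0 \nVdash B.
0 lacks atom B, so 0 \nVdash B.
So the root 0 does not force the formula.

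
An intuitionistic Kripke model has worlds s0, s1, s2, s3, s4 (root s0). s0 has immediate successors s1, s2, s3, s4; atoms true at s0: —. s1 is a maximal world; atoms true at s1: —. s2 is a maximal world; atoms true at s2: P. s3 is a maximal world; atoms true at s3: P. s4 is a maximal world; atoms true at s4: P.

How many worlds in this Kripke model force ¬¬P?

s0: does not force it — s0 ⊮ ¬¬P since s1 is accessible from s0 and s1 ⊩ ¬P.
s1: does not force it — s1 ⊮ ¬¬P since s1 is accessible from s1 and s1 ⊩ ¬P.
s2: forces it.
s3: forces it.
s4: forces it.
Worlds forcing the formula: {s2, s3, s4}.

3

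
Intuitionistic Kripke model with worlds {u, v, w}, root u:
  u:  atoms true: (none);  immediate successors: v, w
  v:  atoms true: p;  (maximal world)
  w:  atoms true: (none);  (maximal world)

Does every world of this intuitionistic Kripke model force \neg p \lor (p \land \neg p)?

No

Not every world: u \nVdash \neg p \lor (p \land \neg p).
u \nVdash \neg p \lor (p \land \neg p): neither disjunct is forced at u.
u \nVdash \neg p since v is accessible from u and v \Vdash p.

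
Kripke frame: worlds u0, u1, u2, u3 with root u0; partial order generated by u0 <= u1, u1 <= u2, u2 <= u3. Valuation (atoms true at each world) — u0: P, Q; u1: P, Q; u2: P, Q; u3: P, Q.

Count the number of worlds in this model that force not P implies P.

4

u0: forces it.
u1: forces it.
u2: forces it.
u3: forces it.
Worlds forcing the formula: {u0, u1, u2, u3}.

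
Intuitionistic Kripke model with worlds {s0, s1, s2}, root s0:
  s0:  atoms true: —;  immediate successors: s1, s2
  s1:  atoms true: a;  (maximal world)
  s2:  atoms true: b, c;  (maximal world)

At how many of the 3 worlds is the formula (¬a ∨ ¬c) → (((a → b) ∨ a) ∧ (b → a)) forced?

s0: does not force it — s0 ⊮ (¬a ∨ ¬c) → (((a → b) ∨ a) ∧ (b → a)): at the accessible world s2, s2 ⊩ ¬a ∨ ¬c but s2 ⊮ ((a → b) ∨ a) ∧ (b → a).
s1: forces it.
s2: does not force it — s2 ⊮ (¬a ∨ ¬c) → (((a → b) ∨ a) ∧ (b → a)): already at s2 itself, s2 ⊩ ¬a ∨ ¬c but s2 ⊮ ((a → b) ∨ a) ∧ (b → a).
Worlds forcing the formula: {s1}.

1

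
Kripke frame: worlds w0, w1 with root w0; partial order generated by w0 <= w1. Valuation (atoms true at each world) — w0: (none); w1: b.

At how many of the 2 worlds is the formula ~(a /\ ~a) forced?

2

w0: forces it.
w1: forces it.
Worlds forcing the formula: {w0, w1}.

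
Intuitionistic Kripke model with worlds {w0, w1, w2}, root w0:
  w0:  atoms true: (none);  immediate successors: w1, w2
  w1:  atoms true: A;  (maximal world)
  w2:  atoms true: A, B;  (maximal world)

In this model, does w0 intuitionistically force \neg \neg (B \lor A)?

Yes

w0 \Vdash \neg \neg (B \lor A): no world accessible from w0 forces \neg (B \lor A).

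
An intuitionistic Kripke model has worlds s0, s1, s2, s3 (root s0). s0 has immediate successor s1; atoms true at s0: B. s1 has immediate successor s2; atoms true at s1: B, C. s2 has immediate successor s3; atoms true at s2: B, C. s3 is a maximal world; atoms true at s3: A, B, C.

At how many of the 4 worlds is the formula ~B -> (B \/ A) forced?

s0: forces it.
s1: forces it.
s2: forces it.
s3: forces it.
Worlds forcing the formula: {s0, s1, s2, s3}.

4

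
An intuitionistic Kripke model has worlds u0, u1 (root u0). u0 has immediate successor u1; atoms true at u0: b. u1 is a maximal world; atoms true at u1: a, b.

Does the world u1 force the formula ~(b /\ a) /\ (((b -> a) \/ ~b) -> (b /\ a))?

u1 ||-/- ~(b /\ a) /\ (((b -> a) \/ ~b) -> (b /\ a)) since u1 fails ~(b /\ a).

No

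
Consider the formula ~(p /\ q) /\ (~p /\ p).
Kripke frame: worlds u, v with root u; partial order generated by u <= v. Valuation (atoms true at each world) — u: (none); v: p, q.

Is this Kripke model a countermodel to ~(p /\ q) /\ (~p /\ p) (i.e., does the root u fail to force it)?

Yes

u ||-/- ~(p /\ q) /\ (~p /\ p) since u fails ~(p /\ q).
So the root u does not force ~(p /\ q) /\ (~p /\ p); the model is a countermodel.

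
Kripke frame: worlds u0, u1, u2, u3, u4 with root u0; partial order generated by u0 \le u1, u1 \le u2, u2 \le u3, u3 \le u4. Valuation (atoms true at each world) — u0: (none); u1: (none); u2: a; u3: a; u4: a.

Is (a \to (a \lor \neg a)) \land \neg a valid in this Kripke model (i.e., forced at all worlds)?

Not every world: u0 \nVdash (a \to (a \lor \neg a)) \land \neg a.
u0 \nVdash (a \to (a \lor \neg a)) \land \neg a since u0 fails \neg a.

No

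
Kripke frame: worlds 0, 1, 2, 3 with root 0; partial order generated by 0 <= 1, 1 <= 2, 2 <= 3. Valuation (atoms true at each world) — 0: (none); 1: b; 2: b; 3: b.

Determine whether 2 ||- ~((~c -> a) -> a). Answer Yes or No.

No

2 ||-/- ~((~c -> a) -> a) since 2 is accessible from 2 and 2 ||- (~c -> a) -> a.
2 ||- (~c -> a) -> a vacuously: no world accessible from 2 forces the antecedent ~c -> a.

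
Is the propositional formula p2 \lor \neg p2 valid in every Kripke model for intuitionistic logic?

This is the law of excluded middle, which is not intuitionistically valid.
A Kripke countermodel: worlds 0, 1; order generated by 0 \le 1; atoms true at each world — 0:{}; 1:{p2}.
0 \nVdash p2 \lor \neg p2: neither disjunct is forced at 0.
0 lacks atom p2, so 0 \nVdash p2.
So the root 0 does not force the formula.

No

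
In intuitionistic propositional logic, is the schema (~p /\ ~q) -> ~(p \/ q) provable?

This is a constructively valid De Morgan direction (conjunction of negations to negated disjunction), which is intuitionistically derivable.
If both ~p and ~q hold at a world, no accessible world forces p or forces q, so none forces p \/ q.

Yes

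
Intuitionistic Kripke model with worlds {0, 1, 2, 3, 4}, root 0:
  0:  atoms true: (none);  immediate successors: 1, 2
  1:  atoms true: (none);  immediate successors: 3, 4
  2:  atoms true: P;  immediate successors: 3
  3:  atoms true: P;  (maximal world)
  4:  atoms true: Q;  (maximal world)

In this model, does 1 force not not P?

No

1 does not force not not P since 4 is accessible from 1 and 4 forces not P.
4 forces not P: no world accessible from 4 forces P.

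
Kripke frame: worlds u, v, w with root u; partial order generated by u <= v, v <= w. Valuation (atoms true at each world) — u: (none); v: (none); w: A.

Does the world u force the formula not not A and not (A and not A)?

Yes

u forces not not A and not (A and not A) since u forces both conjuncts.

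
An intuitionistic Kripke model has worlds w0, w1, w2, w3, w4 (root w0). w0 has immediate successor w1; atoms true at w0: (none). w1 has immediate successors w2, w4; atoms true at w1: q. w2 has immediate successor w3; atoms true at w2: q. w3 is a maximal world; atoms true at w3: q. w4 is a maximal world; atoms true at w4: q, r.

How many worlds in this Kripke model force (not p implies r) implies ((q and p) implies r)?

5

w0: forces it.
w1: forces it.
w2: forces it.
w3: forces it.
w4: forces it.
Worlds forcing the formula: {w0, w1, w2, w3, w4}.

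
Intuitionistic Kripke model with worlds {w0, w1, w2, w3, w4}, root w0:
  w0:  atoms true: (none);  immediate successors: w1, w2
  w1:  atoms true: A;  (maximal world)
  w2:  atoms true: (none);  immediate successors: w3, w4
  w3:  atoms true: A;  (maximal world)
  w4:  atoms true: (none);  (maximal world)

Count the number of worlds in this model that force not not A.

2

w0: does not force it — w0 does not force not not A since w4 is accessible from w0 and w4 forces not A.
w1: forces it.
w2: does not force it — w2 does not force not not A since w4 is accessible from w2 and w4 forces not A.
w3: forces it.
w4: does not force it.
Worlds forcing the formula: {w1, w3}.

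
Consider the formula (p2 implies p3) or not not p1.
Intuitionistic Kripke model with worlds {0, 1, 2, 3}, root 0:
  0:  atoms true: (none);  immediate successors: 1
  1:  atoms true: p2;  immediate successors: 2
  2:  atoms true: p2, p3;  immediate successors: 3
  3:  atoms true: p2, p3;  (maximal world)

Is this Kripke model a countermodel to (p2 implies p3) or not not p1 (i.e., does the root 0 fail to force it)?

Yes

0 does not force (p2 implies p3) or not not p1: neither disjunct is forced at 0.
0 does not force p2 implies p3: at the accessible world 1, 1 forces p2 but 1 does not force p3.
1 lacks atom p3, so 1 does not force p3.
So the root 0 does not force (p2 implies p3) or not not p1; the model is a countermodel.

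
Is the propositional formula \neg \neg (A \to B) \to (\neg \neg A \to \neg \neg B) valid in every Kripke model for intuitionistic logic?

This is the distribution of double negation over implication, which is intuitionistically derivable.
Assume \neg \neg (A \to B) and \neg \neg A; suppose \neg B. Then A \to B would give \neg A (by contraposition), contradicting \neg \neg A; so \neg (A \to B), contradicting \neg \neg (A \to B). Hence \neg \neg B.

Yes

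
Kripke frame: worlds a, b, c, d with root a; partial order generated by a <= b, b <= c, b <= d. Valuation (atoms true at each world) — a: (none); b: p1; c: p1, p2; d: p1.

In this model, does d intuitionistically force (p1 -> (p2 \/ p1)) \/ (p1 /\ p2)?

Yes

d ||- (p1 -> (p2 \/ p1)) \/ (p1 /\ p2) via the disjunct p1 -> (p2 \/ p1).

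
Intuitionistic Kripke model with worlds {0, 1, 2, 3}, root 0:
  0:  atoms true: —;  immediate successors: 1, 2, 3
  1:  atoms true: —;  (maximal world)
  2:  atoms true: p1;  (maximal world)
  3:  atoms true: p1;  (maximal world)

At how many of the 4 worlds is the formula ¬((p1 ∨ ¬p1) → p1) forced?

1

0: does not force it — 0 ⊮ ¬((p1 ∨ ¬p1) → p1) since 2 is accessible from 0 and 2 ⊩ (p1 ∨ ¬p1) → p1.
1: forces it.
2: does not force it — 2 ⊮ ¬((p1 ∨ ¬p1) → p1) since 2 is accessible from 2 and 2 ⊩ (p1 ∨ ¬p1) → p1.
3: does not force it — 3 ⊮ ¬((p1 ∨ ¬p1) → p1) since 3 is accessible from 3 and 3 ⊩ (p1 ∨ ¬p1) → p1.
Worlds forcing the formula: {1}.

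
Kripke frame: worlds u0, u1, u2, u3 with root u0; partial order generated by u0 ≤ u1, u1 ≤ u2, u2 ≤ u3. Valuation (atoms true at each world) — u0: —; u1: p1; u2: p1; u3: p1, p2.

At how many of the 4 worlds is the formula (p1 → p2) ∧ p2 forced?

u0: does not force it — u0 ⊮ (p1 → p2) ∧ p2 since u0 fails p1 → p2.
u1: does not force it.
u2: does not force it.
u3: forces it.
Worlds forcing the formula: {u3}.

1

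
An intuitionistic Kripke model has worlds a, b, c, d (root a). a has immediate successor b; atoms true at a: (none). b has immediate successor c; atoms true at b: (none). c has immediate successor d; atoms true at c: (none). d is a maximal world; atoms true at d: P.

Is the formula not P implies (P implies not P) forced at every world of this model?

Yes

a forces not P implies (P implies not P) vacuously: no world accessible from a forces the antecedent not P.
Since the root a forces not P implies (P implies not P) and forcing is persistent (monotone upward), every world forces it.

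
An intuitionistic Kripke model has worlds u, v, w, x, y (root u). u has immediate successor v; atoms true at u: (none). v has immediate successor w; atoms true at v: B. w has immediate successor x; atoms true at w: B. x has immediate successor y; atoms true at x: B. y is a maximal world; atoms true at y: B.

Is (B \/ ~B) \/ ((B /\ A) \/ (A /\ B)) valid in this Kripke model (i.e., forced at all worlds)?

No

Not every world: u ||-/- (B \/ ~B) \/ ((B /\ A) \/ (A /\ B)).
u ||-/- (B \/ ~B) \/ ((B /\ A) \/ (A /\ B)): neither disjunct is forced at u.
u ||-/- B \/ ~B: neither disjunct is forced at u.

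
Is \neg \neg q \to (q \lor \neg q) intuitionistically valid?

This is a variant of double-negation elimination (deriving excluded middle from double negation), which is not intuitionistically valid.
A Kripke countermodel: worlds u0, u1; order generated by u0 \le u1; atoms true at each world — u0:{}; u1:{q}.
u0 \nVdash \neg \neg q \to (q \lor \neg q): already at u0 itself, u0 \Vdash \neg \neg q but u0 \nVdash q \lor \neg q.
u0 \nVdash q \lor \neg q: neither disjunct is forced at u0.
u0 lacks atom q, so u0 \nVdash q.
So the root u0 does not force the formula.

No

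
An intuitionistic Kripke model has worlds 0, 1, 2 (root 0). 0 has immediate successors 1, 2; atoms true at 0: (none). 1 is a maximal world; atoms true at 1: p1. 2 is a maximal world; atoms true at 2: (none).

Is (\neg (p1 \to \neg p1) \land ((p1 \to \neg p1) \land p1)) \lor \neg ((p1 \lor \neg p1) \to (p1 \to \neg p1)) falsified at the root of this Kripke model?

0 \nVdash (\neg (p1 \to \neg p1) \land ((p1 \to \neg p1) \land p1)) \lor \neg ((p1 \lor \neg p1) \to (p1 \to \neg p1)): neither disjunct is forced at 0.
0 \nVdash \neg (p1 \to \neg p1) \land ((p1 \to \neg p1) \land p1) since 0 fails \neg (p1 \to \neg p1).
So the root 0 does not force (\neg (p1 \to \neg p1) \land ((p1 \to \neg p1) \land p1)) \lor \neg ((p1 \lor \neg p1) \to (p1 \to \neg p1)); the model is a countermodel.

Yes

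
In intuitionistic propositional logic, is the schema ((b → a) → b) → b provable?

This is Peirce's law, which is not intuitionistically valid.
A Kripke countermodel: worlds w0, w1; order generated by w0 ≤ w1; atoms true at each world — w0:{}; w1:{b}.
w0 ⊮ ((b → a) → b) → b: already at w0 itself, w0 ⊩ (b → a) → b but w0 ⊮ b.
w0 lacks atom b, so w0 ⊮ b.
So the root w0 does not force the formula.

No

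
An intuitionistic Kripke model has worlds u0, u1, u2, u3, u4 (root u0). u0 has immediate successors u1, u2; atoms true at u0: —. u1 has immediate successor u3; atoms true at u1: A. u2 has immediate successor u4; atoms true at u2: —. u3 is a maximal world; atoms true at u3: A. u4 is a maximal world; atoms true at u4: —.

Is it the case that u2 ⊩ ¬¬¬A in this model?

u2 ⊩ ¬¬¬A: no world accessible from u2 forces ¬¬A.

Yes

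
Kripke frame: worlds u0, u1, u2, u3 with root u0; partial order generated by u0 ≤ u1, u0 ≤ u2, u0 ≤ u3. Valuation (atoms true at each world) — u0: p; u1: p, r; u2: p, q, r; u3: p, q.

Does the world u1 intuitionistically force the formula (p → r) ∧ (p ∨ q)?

Yes

u1 ⊩ (p → r) ∧ (p ∨ q) since u1 forces both conjuncts.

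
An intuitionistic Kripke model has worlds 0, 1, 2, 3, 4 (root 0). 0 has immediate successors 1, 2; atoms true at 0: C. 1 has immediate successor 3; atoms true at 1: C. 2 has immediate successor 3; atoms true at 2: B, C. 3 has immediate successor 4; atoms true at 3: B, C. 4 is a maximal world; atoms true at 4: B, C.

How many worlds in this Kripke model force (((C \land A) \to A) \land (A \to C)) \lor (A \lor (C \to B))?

0: forces it.
1: forces it.
2: forces it.
3: forces it.
4: forces it.
Worlds forcing the formula: {0, 1, 2, 3, 4}.

5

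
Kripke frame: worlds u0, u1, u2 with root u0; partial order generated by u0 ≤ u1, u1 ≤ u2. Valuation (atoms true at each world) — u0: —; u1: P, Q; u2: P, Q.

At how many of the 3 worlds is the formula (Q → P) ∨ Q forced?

3

u0: forces it.
u1: forces it.
u2: forces it.
Worlds forcing the formula: {u0, u1, u2}.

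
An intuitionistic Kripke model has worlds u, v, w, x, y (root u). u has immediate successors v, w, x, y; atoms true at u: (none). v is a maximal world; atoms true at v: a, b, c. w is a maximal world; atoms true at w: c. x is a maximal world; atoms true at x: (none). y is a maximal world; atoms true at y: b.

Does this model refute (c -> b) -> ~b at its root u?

Yes

u ||-/- (c -> b) -> ~b: at the accessible world v, v ||- c -> b but v ||-/- ~b.
v ||-/- ~b since v is accessible from v and v ||- b.
So the root u does not force (c -> b) -> ~b; the model is a countermodel.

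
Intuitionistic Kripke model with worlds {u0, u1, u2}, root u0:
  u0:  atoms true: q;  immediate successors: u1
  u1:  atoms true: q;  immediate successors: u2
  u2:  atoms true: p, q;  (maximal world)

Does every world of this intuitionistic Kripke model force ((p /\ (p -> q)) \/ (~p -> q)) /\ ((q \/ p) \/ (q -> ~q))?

u0 ||- ((p /\ (p -> q)) \/ (~p -> q)) /\ ((q \/ p) \/ (q -> ~q)) since u0 forces both conjuncts.
Since the root u0 forces ((p /\ (p -> q)) \/ (~p -> q)) /\ ((q \/ p) \/ (q -> ~q)) and forcing is persistent (monotone upward), every world forces it.

Yes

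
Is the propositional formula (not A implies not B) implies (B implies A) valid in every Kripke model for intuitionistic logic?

This is the converse of contraposition, which is not intuitionistically valid.
A Kripke countermodel: worlds 0, 1; order generated by 0 <= 1; atoms true at each world — 0:{B}; 1:{A,B}.
0 does not force (not A implies not B) implies (B implies A): already at 0 itself, 0 forces not A implies not B but 0 does not force B implies A.
0 does not force B implies A: already at 0 itself, 0 forces B but 0 does not force A.
0 lacks atom A, so 0 does not force A.
So the root 0 does not force the formula.

No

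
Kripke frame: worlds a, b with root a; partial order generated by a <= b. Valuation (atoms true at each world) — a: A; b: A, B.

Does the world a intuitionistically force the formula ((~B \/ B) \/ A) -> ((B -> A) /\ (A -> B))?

a ||-/- ((~B \/ B) \/ A) -> ((B -> A) /\ (A -> B)): already at a itself, a ||- (~B \/ B) \/ A but a ||-/- (B -> A) /\ (A -> B).
a ||-/- (B -> A) /\ (A -> B) since a fails A -> B.

No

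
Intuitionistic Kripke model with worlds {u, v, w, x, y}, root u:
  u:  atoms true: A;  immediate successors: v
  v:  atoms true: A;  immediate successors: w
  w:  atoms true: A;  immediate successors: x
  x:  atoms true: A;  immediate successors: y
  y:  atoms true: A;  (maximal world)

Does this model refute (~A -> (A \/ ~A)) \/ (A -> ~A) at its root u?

No

u ||- (~A -> (A \/ ~A)) \/ (A -> ~A) via the disjunct ~A -> (A \/ ~A).
So the root u forces (~A -> (A \/ ~A)) \/ (A -> ~A); the model is not a countermodel.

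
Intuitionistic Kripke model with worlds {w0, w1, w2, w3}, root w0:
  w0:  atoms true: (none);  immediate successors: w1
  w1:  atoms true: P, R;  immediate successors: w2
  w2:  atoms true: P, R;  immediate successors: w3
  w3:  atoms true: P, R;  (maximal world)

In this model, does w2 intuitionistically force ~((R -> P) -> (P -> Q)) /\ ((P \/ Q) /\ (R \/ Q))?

w2 ||- ~((R -> P) -> (P -> Q)) /\ ((P \/ Q) /\ (R \/ Q)) since w2 forces both conjuncts.

Yes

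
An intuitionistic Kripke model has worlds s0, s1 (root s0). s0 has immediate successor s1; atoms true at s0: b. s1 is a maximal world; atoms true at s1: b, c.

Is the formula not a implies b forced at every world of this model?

Yes

s0 forces not a implies b: every world accessible from s0 that forces not a (namely s0, s1) also forces b.
Since the root s0 forces not a implies b and forcing is persistent (monotone upward), every world forces it.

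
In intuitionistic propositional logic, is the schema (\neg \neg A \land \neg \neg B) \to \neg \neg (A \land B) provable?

Yes

This is the distribution of double negation over conjunction, which is intuitionistically derivable.
Assume \neg \neg A, \neg \neg B, and \neg (A \land B). From A we'd get \neg B (since A \land B is refuted), contradicting \neg \neg B; so \neg A, contradicting \neg \neg A.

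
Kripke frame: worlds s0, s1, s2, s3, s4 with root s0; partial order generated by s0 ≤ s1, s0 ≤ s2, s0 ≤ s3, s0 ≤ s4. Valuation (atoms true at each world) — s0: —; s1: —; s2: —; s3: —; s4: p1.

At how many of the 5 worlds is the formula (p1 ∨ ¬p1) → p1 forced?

1

s0: does not force it — s0 ⊮ (p1 ∨ ¬p1) → p1: at the accessible world s1, s1 ⊩ p1 ∨ ¬p1 but s1 ⊮ p1.
s1: does not force it — s1 ⊮ (p1 ∨ ¬p1) → p1: already at s1 itself, s1 ⊩ p1 ∨ ¬p1 but s1 ⊮ p1.
s2: does not force it.
s3: does not force it.
s4: forces it.
Worlds forcing the formula: {s4}.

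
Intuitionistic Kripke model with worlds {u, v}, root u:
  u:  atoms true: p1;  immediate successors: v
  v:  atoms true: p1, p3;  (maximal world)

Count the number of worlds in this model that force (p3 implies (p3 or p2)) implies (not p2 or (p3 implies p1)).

u: forces it.
v: forces it.
Worlds forcing the formula: {u, v}.

2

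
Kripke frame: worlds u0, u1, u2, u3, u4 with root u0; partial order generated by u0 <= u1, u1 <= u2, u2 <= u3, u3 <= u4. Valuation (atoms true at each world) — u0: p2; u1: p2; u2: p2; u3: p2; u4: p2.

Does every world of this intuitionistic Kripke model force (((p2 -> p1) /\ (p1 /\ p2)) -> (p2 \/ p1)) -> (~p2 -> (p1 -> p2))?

Yes

u0 ||- (((p2 -> p1) /\ (p1 /\ p2)) -> (p2 \/ p1)) -> (~p2 -> (p1 -> p2)): every world accessible from u0 that forces ((p2 -> p1) /\ (p1 /\ p2)) -> (p2 \/ p1) (namely u0, u1, u2, u3, u4) also forces ~p2 -> (p1 -> p2).
Since the root u0 forces (((p2 -> p1) /\ (p1 /\ p2)) -> (p2 \/ p1)) -> (~p2 -> (p1 -> p2)) and forcing is persistent (monotone upward), every world forces it.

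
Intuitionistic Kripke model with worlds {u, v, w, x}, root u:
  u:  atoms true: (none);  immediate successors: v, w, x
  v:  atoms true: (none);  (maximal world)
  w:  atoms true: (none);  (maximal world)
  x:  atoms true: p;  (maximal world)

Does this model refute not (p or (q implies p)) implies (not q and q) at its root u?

No

u forces not (p or (q implies p)) implies (not q and q) vacuously: no world accessible from u forces the antecedent not (p or (q implies p)).
So the root u forces not (p or (q implies p)) implies (not q and q); the model is not a countermodel.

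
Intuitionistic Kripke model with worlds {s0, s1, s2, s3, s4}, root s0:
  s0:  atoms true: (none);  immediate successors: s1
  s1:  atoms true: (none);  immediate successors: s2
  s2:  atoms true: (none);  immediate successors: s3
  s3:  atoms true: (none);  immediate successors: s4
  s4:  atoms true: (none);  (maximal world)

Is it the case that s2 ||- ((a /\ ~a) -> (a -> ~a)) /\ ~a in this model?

Yes

s2 ||- ((a /\ ~a) -> (a -> ~a)) /\ ~a since s2 forces both conjuncts.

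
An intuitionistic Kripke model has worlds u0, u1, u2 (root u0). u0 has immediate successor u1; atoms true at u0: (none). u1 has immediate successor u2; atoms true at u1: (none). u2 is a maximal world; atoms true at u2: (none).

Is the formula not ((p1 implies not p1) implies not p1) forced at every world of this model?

No

Not every world: u0 does not force not ((p1 implies not p1) implies not p1).
u0 does not force not ((p1 implies not p1) implies not p1) since u0 is accessible from u0 and u0 forces (p1 implies not p1) implies not p1.
u0 forces (p1 implies not p1) implies not p1: every world accessible from u0 that forces p1 implies not p1 (namely u0, u1, u2) also forces not p1.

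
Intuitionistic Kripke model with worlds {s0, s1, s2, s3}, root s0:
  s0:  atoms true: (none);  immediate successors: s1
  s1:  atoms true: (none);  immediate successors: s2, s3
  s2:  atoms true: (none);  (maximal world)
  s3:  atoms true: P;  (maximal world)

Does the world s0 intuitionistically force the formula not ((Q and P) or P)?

s0 does not force not ((Q and P) or P) since s3 is accessible from s0 and s3 forces (Q and P) or P.
s3 forces (Q and P) or P via the disjunct P.

No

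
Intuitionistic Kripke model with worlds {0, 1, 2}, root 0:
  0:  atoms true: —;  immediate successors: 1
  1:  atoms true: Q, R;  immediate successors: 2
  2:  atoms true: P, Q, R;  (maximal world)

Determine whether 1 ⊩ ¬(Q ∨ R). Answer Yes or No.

1 ⊮ ¬(Q ∨ R) since 1 is accessible from 1 and 1 ⊩ Q ∨ R.
1 ⊩ Q ∨ R via the disjunct Q.

No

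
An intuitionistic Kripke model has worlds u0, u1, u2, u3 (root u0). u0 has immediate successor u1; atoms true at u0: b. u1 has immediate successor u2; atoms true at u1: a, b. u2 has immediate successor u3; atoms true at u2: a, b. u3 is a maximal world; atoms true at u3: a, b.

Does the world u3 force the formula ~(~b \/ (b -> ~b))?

Yes

u3 ||- ~(~b \/ (b -> ~b)): no world accessible from u3 forces ~b \/ (b -> ~b).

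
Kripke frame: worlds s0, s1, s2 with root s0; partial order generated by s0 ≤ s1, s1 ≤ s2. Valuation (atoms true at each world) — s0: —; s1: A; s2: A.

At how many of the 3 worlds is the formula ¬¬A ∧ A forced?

2

s0: does not force it — s0 ⊮ ¬¬A ∧ A since s0 fails A.
s1: forces it.
s2: forces it.
Worlds forcing the formula: {s1, s2}.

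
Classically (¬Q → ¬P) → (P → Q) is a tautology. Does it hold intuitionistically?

This is the converse of contraposition, which is not intuitionistically valid.
A Kripke countermodel: worlds w0, w1; order generated by w0 ≤ w1; atoms true at each world — w0:{P}; w1:{P,Q}.
w0 ⊮ (¬Q → ¬P) → (P → Q): already at w0 itself, w0 ⊩ ¬Q → ¬P but w0 ⊮ P → Q.
w0 ⊮ P → Q: already at w0 itself, w0 ⊩ P but w0 ⊮ Q.
w0 lacks atom Q, so w0 ⊮ Q.
So the root w0 does not force the formula.

No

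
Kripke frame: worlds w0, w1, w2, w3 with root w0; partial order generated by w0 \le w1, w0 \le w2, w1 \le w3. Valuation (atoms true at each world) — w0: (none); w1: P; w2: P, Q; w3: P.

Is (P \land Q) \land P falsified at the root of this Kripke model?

w0 \nVdash (P \land Q) \land P since w0 fails P \land Q.
So the root w0 does not force (P \land Q) \land P; the model is a countermodel.

Yes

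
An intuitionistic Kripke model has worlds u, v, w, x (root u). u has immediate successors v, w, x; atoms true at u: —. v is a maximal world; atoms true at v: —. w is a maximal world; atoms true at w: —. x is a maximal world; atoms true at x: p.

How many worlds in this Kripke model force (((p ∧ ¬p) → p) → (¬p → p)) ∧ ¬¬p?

1

u: does not force it — u ⊮ (((p ∧ ¬p) → p) → (¬p → p)) ∧ ¬¬p since u fails ((p ∧ ¬p) → p) → (¬p → p).
v: does not force it — v ⊮ (((p ∧ ¬p) → p) → (¬p → p)) ∧ ¬¬p since v fails ((p ∧ ¬p) → p) → (¬p → p).
w: does not force it — w ⊮ (((p ∧ ¬p) → p) → (¬p → p)) ∧ ¬¬p since w fails ((p ∧ ¬p) → p) → (¬p → p).
x: forces it.
Worlds forcing the formula: {x}.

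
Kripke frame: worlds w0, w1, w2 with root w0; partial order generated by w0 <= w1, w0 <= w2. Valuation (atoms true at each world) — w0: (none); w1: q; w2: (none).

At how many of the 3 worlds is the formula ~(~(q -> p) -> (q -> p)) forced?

1

w0: does not force it — w0 ||-/- ~(~(q -> p) -> (q -> p)) since w2 is accessible from w0 and w2 ||- ~(q -> p) -> (q -> p).
w1: forces it.
w2: does not force it.
Worlds forcing the formula: {w1}.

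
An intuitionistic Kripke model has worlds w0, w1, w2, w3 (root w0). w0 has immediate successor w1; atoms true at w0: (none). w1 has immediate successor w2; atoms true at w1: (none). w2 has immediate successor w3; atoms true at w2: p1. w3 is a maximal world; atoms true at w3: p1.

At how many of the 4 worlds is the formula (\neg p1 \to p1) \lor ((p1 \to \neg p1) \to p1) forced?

w0: forces it.
w1: forces it.
w2: forces it.
w3: forces it.
Worlds forcing the formula: {w0, w1, w2, w3}.

4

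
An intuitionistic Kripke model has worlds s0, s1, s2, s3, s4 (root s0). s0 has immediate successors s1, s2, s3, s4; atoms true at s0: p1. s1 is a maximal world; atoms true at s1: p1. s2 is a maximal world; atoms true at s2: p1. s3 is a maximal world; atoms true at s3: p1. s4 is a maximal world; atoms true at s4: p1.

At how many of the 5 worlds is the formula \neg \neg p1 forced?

s0: forces it.
s1: forces it.
s2: forces it.
s3: forces it.
s4: forces it.
Worlds forcing the formula: {s0, s1, s2, s3, s4}.

5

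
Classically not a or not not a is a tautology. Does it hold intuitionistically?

No

This is the weak law of excluded middle, which is not intuitionistically valid.
A Kripke countermodel: worlds w0, w1, w2; order generated by w0 <= w1, w0 <= w2; atoms true at each world — w0:{}; w1:{a}; w2:{}.
w0 does not force not a or not not a: neither disjunct is forced at w0.
w0 does not force not a since w1 is accessible from w0 and w1 forces a.
So the root w0 does not force the formula.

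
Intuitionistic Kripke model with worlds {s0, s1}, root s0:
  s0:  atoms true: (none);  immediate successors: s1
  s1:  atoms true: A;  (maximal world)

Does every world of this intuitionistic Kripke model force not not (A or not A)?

Yes

s0 forces not not (A or not A): no world accessible from s0 forces not (A or not A).
Since the root s0 forces not not (A or not A) and forcing is persistent (monotone upward), every world forces it.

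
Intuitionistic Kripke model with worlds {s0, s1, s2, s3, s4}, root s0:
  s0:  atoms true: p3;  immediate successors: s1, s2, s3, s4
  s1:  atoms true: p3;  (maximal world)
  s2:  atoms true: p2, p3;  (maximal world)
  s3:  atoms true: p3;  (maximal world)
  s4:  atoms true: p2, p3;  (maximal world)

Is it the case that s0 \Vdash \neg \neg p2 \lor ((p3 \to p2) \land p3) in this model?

s0 \nVdash \neg \neg p2 \lor ((p3 \to p2) \land p3): neither disjunct is forced at s0.
s0 \nVdash \neg \neg p2 since s1 is accessible from s0 and s1 \Vdash \neg p2.
s1 \Vdash \neg p2: no world accessible from s1 forces p2.

No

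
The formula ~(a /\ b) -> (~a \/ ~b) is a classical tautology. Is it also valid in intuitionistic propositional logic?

No

This is the constructively invalid direction of De Morgan's law for conjunction, which is not intuitionistically valid.
A Kripke countermodel: worlds w0, w1, w2; order generated by w0 <= w1, w0 <= w2; atoms true at each world — w0:{}; w1:{a}; w2:{b}.
w0 ||-/- ~(a /\ b) -> (~a \/ ~b): already at w0 itself, w0 ||- ~(a /\ b) but w0 ||-/- ~a \/ ~b.
w0 ||-/- ~a \/ ~b: neither disjunct is forced at w0.
w0 ||-/- ~a since w1 is accessible from w0 and w1 ||- a.
So the root w0 does not force the formula.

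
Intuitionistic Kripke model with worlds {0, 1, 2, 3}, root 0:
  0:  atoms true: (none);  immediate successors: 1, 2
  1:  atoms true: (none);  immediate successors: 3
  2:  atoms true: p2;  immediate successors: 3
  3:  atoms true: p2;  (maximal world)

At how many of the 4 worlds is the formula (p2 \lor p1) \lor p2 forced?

0: does not force it — 0 \nVdash (p2 \lor p1) \lor p2: neither disjunct is forced at 0.
1: does not force it — 1 \nVdash (p2 \lor p1) \lor p2: neither disjunct is forced at 1.
2: forces it.
3: forces it.
Worlds forcing the formula: {2, 3}.

2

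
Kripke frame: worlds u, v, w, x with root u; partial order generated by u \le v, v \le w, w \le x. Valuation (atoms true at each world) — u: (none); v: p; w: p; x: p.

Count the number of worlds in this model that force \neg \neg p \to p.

3

u: does not force it — u \nVdash \neg \neg p \to p: already at u itself, u \Vdash \neg \neg p but u \nVdash p.
v: forces it.
w: forces it.
x: forces it.
Worlds forcing the formula: {v, w, x}.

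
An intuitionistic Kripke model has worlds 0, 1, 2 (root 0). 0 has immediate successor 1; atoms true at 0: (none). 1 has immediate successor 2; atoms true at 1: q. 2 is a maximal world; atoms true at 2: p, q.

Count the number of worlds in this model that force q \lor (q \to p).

2

0: does not force it — 0 \nVdash q \lor (q \to p): neither disjunct is forced at 0.
1: forces it.
2: forces it.
Worlds forcing the formula: {1, 2}.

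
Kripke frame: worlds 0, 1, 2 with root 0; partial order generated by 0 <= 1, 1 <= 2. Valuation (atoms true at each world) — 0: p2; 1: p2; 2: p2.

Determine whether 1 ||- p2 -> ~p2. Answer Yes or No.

No

1 ||-/- p2 -> ~p2: already at 1 itself, 1 ||- p2 but 1 ||-/- ~p2.
1 ||-/- ~p2 since 1 is accessible from 1 and 1 ||- p2.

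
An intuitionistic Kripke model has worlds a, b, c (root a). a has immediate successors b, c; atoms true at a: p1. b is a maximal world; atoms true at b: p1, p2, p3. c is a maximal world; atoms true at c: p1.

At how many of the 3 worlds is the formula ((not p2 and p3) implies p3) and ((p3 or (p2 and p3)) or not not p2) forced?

a: does not force it — a does not force ((not p2 and p3) implies p3) and ((p3 or (p2 and p3)) or not not p2) since a fails (p3 or (p2 and p3)) or not not p2.
b: forces it.
c: does not force it — c does not force ((not p2 and p3) implies p3) and ((p3 or (p2 and p3)) or not not p2) since c fails (p3 or (p2 and p3)) or not not p2.
Worlds forcing the formula: {b}.

1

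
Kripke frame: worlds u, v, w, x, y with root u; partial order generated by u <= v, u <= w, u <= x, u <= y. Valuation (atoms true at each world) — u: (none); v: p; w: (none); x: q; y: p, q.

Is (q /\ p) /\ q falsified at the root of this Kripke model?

Yes

u ||-/- (q /\ p) /\ q since u fails q /\ p.
So the root u does not force (q /\ p) /\ q; the model is a countermodel.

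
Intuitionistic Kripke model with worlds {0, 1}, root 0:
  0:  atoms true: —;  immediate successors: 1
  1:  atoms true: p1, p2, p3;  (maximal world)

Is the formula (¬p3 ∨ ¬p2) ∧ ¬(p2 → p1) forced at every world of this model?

No

Not every world: 0 ⊮ (¬p3 ∨ ¬p2) ∧ ¬(p2 → p1).
0 ⊮ (¬p3 ∨ ¬p2) ∧ ¬(p2 → p1) since 0 fails ¬p3 ∨ ¬p2.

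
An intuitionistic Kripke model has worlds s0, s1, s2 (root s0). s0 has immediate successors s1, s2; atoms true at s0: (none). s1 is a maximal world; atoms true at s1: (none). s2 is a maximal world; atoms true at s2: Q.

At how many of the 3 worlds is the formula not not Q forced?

1

s0: does not force it — s0 does not force not not Q since s1 is accessible from s0 and s1 forces not Q.
s1: does not force it — s1 does not force not not Q since s1 is accessible from s1 and s1 forces not Q.
s2: forces it.
Worlds forcing the formula: {s2}.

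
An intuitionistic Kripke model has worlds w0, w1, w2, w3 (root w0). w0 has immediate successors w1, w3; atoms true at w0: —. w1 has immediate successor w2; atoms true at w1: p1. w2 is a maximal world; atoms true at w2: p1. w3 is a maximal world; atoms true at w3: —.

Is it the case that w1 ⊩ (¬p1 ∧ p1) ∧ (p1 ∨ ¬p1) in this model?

No

w1 ⊮ (¬p1 ∧ p1) ∧ (p1 ∨ ¬p1) since w1 fails ¬p1 ∧ p1.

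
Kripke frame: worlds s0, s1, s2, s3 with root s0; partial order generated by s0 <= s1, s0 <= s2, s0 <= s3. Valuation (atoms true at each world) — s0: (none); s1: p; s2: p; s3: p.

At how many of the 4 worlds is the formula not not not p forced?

0

s0: does not force it — s0 does not force not not not p since s0 is accessible from s0 and s0 forces not not p.
s1: does not force it — s1 does not force not not not p since s1 is accessible from s1 and s1 forces not not p.
s2: does not force it — s2 does not force not not not p since s2 is accessible from s2 and s2 forces not not p.
s3: does not force it.
Worlds forcing the formula: { }.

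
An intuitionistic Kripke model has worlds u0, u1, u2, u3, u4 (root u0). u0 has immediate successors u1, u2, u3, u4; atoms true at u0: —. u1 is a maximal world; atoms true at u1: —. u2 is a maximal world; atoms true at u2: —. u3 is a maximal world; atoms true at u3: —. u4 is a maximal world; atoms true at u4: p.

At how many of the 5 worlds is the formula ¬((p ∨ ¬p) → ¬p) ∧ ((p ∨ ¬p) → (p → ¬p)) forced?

0

u0: does not force it — u0 ⊮ ¬((p ∨ ¬p) → ¬p) ∧ ((p ∨ ¬p) → (p → ¬p)) since u0 fails ¬((p ∨ ¬p) → ¬p).
u1: does not force it — u1 ⊮ ¬((p ∨ ¬p) → ¬p) ∧ ((p ∨ ¬p) → (p → ¬p)) since u1 fails ¬((p ∨ ¬p) → ¬p).
u2: does not force it — u2 ⊮ ¬((p ∨ ¬p) → ¬p) ∧ ((p ∨ ¬p) → (p → ¬p)) since u2 fails ¬((p ∨ ¬p) → ¬p).
u3: does not force it.
u4: does not force it.
Worlds forcing the formula: { }.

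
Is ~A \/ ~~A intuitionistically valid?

This is the weak law of excluded middle, which is not intuitionistically valid.
A Kripke countermodel: worlds u, v, w; order generated by u <= v, u <= w; atoms true at each world — u:{}; v:{A}; w:{}.
u ||-/- ~A \/ ~~A: neither disjunct is forced at u.
u ||-/- ~A since v is accessible from u and v ||- A.
So the root u does not force the formula.

No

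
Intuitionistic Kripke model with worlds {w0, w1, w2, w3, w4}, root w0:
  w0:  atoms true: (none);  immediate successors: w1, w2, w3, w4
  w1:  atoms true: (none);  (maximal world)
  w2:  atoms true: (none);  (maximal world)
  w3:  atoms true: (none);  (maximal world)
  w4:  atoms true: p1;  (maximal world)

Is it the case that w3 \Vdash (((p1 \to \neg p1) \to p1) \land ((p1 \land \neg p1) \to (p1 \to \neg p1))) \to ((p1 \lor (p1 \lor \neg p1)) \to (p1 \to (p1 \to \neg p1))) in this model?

w3 \Vdash (((p1 \to \neg p1) \to p1) \land ((p1 \land \neg p1) \to (p1 \to \neg p1))) \to ((p1 \lor (p1 \lor \neg p1)) \to (p1 \to (p1 \to \neg p1))) vacuously: no world accessible from w3 forces the antecedent ((p1 \to \neg p1) \to p1) \land ((p1 \land \neg p1) \to (p1 \to \neg p1)).

Yes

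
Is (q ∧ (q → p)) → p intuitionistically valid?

Yes

This is modus ponens in implicational form, which is intuitionistically derivable.
If a world forces q and q → p, then applying the implication at that world (which is accessible from itself) gives p.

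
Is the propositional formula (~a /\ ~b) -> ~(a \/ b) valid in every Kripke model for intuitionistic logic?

Yes

This is a constructively valid De Morgan direction (conjunction of negations to negated disjunction), which is intuitionistically derivable.
If both ~a and ~b hold at a world, no accessible world forces a or forces b, so none forces a \/ b.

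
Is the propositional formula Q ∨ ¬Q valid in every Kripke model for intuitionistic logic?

This is the law of excluded middle, which is not intuitionistically valid.
A Kripke countermodel: worlds 0, 1; order generated by 0 ≤ 1; atoms true at each world — 0:{}; 1:{Q}.
0 ⊮ Q ∨ ¬Q: neither disjunct is forced at 0.
0 lacks atom Q, so 0 ⊮ Q.
So the root 0 does not force the formula.

No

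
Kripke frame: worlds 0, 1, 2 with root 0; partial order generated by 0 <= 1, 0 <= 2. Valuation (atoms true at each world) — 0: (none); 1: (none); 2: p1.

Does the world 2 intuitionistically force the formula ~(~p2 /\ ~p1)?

2 ||- ~(~p2 /\ ~p1): no world accessible from 2 forces ~p2 /\ ~p1.

Yes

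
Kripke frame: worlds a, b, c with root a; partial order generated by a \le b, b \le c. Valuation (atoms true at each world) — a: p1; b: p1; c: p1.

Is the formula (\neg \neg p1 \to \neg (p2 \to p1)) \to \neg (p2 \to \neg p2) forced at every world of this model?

a \Vdash (\neg \neg p1 \to \neg (p2 \to p1)) \to \neg (p2 \to \neg p2) vacuously: no world accessible from a forces the antecedent \neg \neg p1 \to \neg (p2 \to p1).
Since the root a forces (\neg \neg p1 \to \neg (p2 \to p1)) \to \neg (p2 \to \neg p2) and forcing is persistent (monotone upward), every world forces it.

Yes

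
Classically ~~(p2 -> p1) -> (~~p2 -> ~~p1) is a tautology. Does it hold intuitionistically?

This is the distribution of double negation over implication, which is intuitionistically derivable.
Assume ~~(p2 -> p1) and ~~p2; suppose ~p1. Then p2 -> p1 would give ~p2 (by contraposition), contradicting ~~p2; so ~(p2 -> p1), contradicting ~~(p2 -> p1). Hence ~~p1.

Yes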